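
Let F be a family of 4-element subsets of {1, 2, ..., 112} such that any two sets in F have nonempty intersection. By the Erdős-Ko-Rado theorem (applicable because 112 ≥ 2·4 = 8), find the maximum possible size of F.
max |F| = C(111, 3) = 221815

The Erdős-Ko-Rado theorem states: for n ≥ 2k, an intersecting family of k-subsets of an n-element set has size at most C(n − 1, k − 1), with equality for 'star' families {A ⊆ [n] : |A| = k, i ∈ A} (fix an element i). For n = 112, k = 4: C(111, 3) = 221815.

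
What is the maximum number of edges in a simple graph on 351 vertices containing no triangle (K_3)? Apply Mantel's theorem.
ex(351, K_3) = ⌊351^2/4⌋ = 30800

Mantel (1907): a triangle-free graph on n vertices has at most ⌊n^2/4⌋ edges, with equality for the complete bipartite graph K_{⌊n/2⌋, ⌈n/2⌉}. For n = 351: ⌊351^2/4⌋ = ⌊123201/4⌋ = 30800. The extremal graph is K_{175, 176}, which has 175·176 = 30800 edges.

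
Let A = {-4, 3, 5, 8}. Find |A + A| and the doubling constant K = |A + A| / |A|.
K = |A + A| / |A| = 10/4 = 5/2

Enumerate A + A = {a + b : a, b ∈ A}. With |A| = 4, there are |A|^2 = 16 ordered sum pairs; collecting distinct values, A + A = {-8, -1, 1, 4, 6, 8, 10, 11, 13, 16}, so |A + A| = 10. Thus K = 10/4 = 5/2. For comparison, the minimum possible |A + A| over all 4-element sets is 2·4 − 1 = 7 (so min K = 7/4), attained only by arithmetic progressions.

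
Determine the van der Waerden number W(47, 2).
W(47, 2) = 47 + 1 = 48

A 2-term AP is any pair of integers, so a monochromatic 2-AP exists iff some colour is used at least twice. With 47 colours, the colouring i ↦ i on {1, ..., 47} uses each colour once, avoiding any monochromatic pair, so W(47, 2) > 47. For {1, ..., 48}, pigeonhole forces two integers of the same colour, which form a monochromatic 2-AP. Hence W(47, 2) = 48.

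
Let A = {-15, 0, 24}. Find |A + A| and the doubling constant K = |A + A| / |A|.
K = |A + A| / |A| = 6/3 = 2

Enumerate A + A = {a + b : a, b ∈ A}. With |A| = 3, there are |A|^2 = 9 ordered sum pairs; collecting distinct values, A + A = {-30, -15, 0, 9, 24, 48}, so |A + A| = 6. Thus K = 6/3 = 2. For comparison, the minimum possible |A + A| over all 3-element sets is 2·3 − 1 = 5 (so min K = 5/3), attained only by arithmetic progressions.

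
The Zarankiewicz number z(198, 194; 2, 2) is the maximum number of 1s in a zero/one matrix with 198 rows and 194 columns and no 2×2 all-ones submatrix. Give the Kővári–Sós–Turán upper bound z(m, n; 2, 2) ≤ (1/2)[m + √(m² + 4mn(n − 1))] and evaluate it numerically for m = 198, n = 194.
z(198, 194; 2, 2) ≤ (1/2)[198 + √(198² + 4·198·194·193)] = (1/2)[198 + √29693268] = 2823.5765

Kővári–Sós–Turán: let r_1, ..., r_198 be the row sums and z = Σ r_i the total number of 1s. Each pair of columns can share at most one row with both entries 1 (else a 2×2 all-ones block appears), so Σ_i C(r_i, 2) ≤ C(194, 2) = 18721. By convexity Σ_i C(r_i, 2) ≥ 198·C(z/198, 2) = z(z − 198)/(2·198), giving z² − 198z − 198·194·193 ≤ 0 and hence z ≤ (1/2)[198 + √(39204 + 4·7413516)] = (1/2)[198 + √29693268] ≈ (1/2)(198 + 5449.153) = 2823.5765.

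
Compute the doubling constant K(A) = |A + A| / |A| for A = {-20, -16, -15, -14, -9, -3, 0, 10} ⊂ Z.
K = |A + A| / |A| = 31/8

Enumerate A + A = {a + b : a, b ∈ A}. With |A| = 8, there are |A|^2 = 64 ordered sum pairs; collecting distinct values, A + A = {-40, -36, -35, -34, -32, -31, -30, -29, -28, -25, -24, -23, -20, -19, -18, -17, -16, -15, -14, -12, -10, -9, -6, -5, -4, -3, 0, 1, 7, 10, 20}, so |A + A| = 31. Thus K = 31/8. For comparison, the minimum possible |A + A| over all 8-element sets is 2·8 − 1 = 15 (so min K = 15/8), attained only by arithmetic progressions.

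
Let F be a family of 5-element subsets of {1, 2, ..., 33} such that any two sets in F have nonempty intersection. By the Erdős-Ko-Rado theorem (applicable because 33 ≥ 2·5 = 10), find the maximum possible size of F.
max |F| = C(32, 4) = 35960

Erdős-Ko-Rado (1961): when n ≥ 2k, max |F| = C(n−1, k−1). The bound is attained by the star {A : i ∈ A} for any fixed i ∈ [n]. Here C(33−1, 5−1) = C(32, 4) = 35960.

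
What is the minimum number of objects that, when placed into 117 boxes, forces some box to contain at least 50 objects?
n = (50 − 1)·117 + 1 = 5734

By the generalised pigeonhole principle, to guarantee some box contains ≥ r objects we need more than (r − 1) · k objects total. Threshold: n = (r − 1) · k + 1. With r = 50 and k = 117: n = 49 · 117 + 1 = 5733 + 1 = 5734. For n = 5733 = 49 · 117, we can put exactly 49 objects in every box, avoiding 50 in any single one — so 5734 is tight.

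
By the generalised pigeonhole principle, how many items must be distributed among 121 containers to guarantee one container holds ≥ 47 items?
n = (47 − 1)·121 + 1 = 5567

By the generalised pigeonhole principle, to guarantee some box contains ≥ r objects we need more than (r − 1) · k objects total. Threshold: n = (r − 1) · k + 1. With r = 47 and k = 121: n = 46 · 121 + 1 = 5566 + 1 = 5567. For n = 5566 = 46 · 121, we can put exactly 46 objects in every box, avoiding 47 in any single one — so 5567 is tight.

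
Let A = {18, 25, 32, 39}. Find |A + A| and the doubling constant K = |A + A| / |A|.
K = |A + A| / |A| = 7/4

Enumerate A + A = {a + b : a, b ∈ A}. With |A| = 4, there are |A|^2 = 16 ordered sum pairs; collecting distinct values, A + A = {36, 43, 50, 57, 64, 71, 78}, so |A + A| = 7. Thus K = 7/4. Here |A + A| = 2|A| − 1 = 7, the minimum possible — so K = 7/4 is minimal, which holds iff A is an arithmetic progression.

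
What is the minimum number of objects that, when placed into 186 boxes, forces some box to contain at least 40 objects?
n = (40 − 1)·186 + 1 = 7255

By the generalised pigeonhole principle, to guarantee some box contains ≥ r objects we need more than (r − 1) · k objects total. Threshold: n = (r − 1) · k + 1. With r = 40 and k = 186: n = 39 · 186 + 1 = 7254 + 1 = 7255. For n = 7254 = 39 · 186, we can put exactly 39 objects in every box, avoiding 40 in any single one — so 7255 is tight.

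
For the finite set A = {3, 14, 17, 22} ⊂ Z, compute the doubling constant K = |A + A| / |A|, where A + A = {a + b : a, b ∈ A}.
K = |A + A| / |A| = 10/4 = 5/2

Enumerate A + A = {a + b : a, b ∈ A}. With |A| = 4, there are |A|^2 = 16 ordered sum pairs; collecting distinct values, A + A = {6, 17, 20, 25, 28, 31, 34, 36, 39, 44}, so |A + A| = 10. Thus K = 10/4 = 5/2. For comparison, the minimum possible |A + A| over all 4-element sets is 2·4 − 1 = 7 (so min K = 7/4), attained only by arithmetic progressions.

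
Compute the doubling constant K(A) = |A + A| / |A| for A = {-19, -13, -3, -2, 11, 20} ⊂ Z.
K = |A + A| / |A| = 21/6 = 7/2

Enumerate A + A = {a + b : a, b ∈ A}. With |A| = 6, there are |A|^2 = 36 ordered sum pairs; collecting distinct values, A + A = {-38, -32, -26, -22, -21, -16, -15, -8, -6, -5, -4, -2, 1, 7, 8, 9, 17, 18, 22, 31, 40}, so |A + A| = 21. Thus K = 21/6 = 7/2. For comparison, the minimum possible |A + A| over all 6-element sets is 2·6 − 1 = 11 (so min K = 11/6), attained only by arithmetic progressions.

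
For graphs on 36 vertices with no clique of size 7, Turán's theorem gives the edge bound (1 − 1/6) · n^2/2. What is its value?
Turán density bound = (5/6) · 36^2/2 = 540

Turán's theorem: ex(n, K_{r+1}) is achieved by the complete r-partite Turán graph T(n, r) with parts as balanced as possible, and is at most (1 − 1/r) · n^2/2. For r = 6, n = 36: the density bound is (5/6) · 1296/2 = 540. Since 6 ∣ 36, the Turán graph T(36, 6) has parts of equal size 6, and its edge count e(T(36, 6)) = 540 attains the density bound exactly.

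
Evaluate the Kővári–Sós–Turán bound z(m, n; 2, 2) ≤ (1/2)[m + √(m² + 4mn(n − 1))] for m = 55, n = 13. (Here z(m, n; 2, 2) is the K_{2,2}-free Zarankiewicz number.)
z(55, 13; 2, 2) ≤ (1/2)[55 + √(55² + 4·55·13·12)] = (1/2)[55 + √37345] = 124.1243

Kővári–Sós–Turán: let r_1, ..., r_55 be the row sums and z = Σ r_i the total number of 1s. Each pair of columns can share at most one row with both entries 1 (else a 2×2 all-ones block appears), so Σ_i C(r_i, 2) ≤ C(13, 2) = 78. By convexity Σ_i C(r_i, 2) ≥ 55·C(z/55, 2) = z(z − 55)/(2·55), giving z² − 55z − 55·13·12 ≤ 0 and hence z ≤ (1/2)[55 + √(3025 + 4·8580)] = (1/2)[55 + √37345] ≈ (1/2)(55 + 193.2485) = 124.1243.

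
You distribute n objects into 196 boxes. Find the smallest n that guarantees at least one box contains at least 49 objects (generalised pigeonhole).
n = (49 − 1)·196 + 1 = 9409

By the generalised pigeonhole principle, to guarantee some box contains ≥ r objects we need more than (r − 1) · k objects total. Threshold: n = (r − 1) · k + 1. With r = 49 and k = 196: n = 48 · 196 + 1 = 9408 + 1 = 9409. For n = 9408 = 48 · 196, we can put exactly 48 objects in every box, avoiding 49 in any single one — so 9409 is tight.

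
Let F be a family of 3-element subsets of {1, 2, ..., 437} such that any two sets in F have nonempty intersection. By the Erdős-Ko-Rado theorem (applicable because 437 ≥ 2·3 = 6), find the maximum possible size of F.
max |F| = C(436, 2) = 94830

Erdős-Ko-Rado (1961): when n ≥ 2k, max |F| = C(n−1, k−1). The bound is attained by the star {A : i ∈ A} for any fixed i ∈ [n]. Here C(437−1, 3−1) = C(436, 2) = 94830.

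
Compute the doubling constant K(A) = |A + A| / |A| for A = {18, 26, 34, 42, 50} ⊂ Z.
K = |A + A| / |A| = 9/5

Enumerate A + A = {a + b : a, b ∈ A}. With |A| = 5, there are |A|^2 = 25 ordered sum pairs; collecting distinct values, A + A = {36, 44, 52, 60, 68, 76, 84, 92, 100}, so |A + A| = 9. Thus K = 9/5. Here |A + A| = 2|A| − 1 = 9, the minimum possible — so K = 9/5 is minimal, which holds iff A is an arithmetic progression.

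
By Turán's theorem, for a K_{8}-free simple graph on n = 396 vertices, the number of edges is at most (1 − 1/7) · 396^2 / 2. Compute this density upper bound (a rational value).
Turán density bound = (6/7) · 396^2/2 = 470448/7 ≈ 67206.8571

Turán's theorem: ex(n, K_{r+1}) is achieved by the complete r-partite Turán graph T(n, r) with parts as balanced as possible, and is at most (1 − 1/r) · n^2/2. For r = 7, n = 396: the density bound is (6/7) · 156816/2 = 470448/7 ≈ 67206.8571. The integer-valued extremum is e(T(396, 7)) = 67206, which is strictly less than the density bound 470448/7 since 7 ∤ 396 (the parts of T(396, 7) cannot all be equal).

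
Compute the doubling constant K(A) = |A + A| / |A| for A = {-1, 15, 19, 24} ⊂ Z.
K = |A + A| / |A| = 10/4 = 5/2

Enumerate A + A = {a + b : a, b ∈ A}. With |A| = 4, there are |A|^2 = 16 ordered sum pairs; collecting distinct values, A + A = {-2, 14, 18, 23, 30, 34, 38, 39, 43, 48}, so |A + A| = 10. Thus K = 10/4 = 5/2. For comparison, the minimum possible |A + A| over all 4-element sets is 2·4 − 1 = 7 (so min K = 7/4), attained only by arithmetic progressions.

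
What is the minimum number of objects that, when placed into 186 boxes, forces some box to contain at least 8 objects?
n = (8 − 1)·186 + 1 = 1303

By the generalised pigeonhole principle, to guarantee some box contains ≥ r objects we need more than (r − 1) · k objects total. Threshold: n = (r − 1) · k + 1. With r = 8 and k = 186: n = 7 · 186 + 1 = 1302 + 1 = 1303. For n = 1302 = 7 · 186, we can put exactly 7 objects in every box, avoiding 8 in any single one — so 1303 is tight.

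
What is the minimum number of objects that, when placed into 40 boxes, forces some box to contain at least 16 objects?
n = (16 − 1)·40 + 1 = 601

By the generalised pigeonhole principle, to guarantee some box contains ≥ r objects we need more than (r − 1) · k objects total. Threshold: n = (r − 1) · k + 1. With r = 16 and k = 40: n = 15 · 40 + 1 = 600 + 1 = 601. For n = 600 = 15 · 40, we can put exactly 15 objects in every box, avoiding 16 in any single one — so 601 is tight.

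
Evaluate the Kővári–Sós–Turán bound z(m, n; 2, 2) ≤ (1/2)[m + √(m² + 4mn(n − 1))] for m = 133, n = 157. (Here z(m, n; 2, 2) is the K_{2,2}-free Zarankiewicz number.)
z(133, 157; 2, 2) ≤ (1/2)[133 + √(133² + 4·133·157·156)] = (1/2)[133 + √13047433] = 1872.5615

Kővári–Sós–Turán: let r_1, ..., r_133 be the row sums and z = Σ r_i the total number of 1s. Each pair of columns can share at most one row with both entries 1 (else a 2×2 all-ones block appears), so Σ_i C(r_i, 2) ≤ C(157, 2) = 12246. By convexity Σ_i C(r_i, 2) ≥ 133·C(z/133, 2) = z(z − 133)/(2·133), giving z² − 133z − 133·157·156 ≤ 0 and hence z ≤ (1/2)[133 + √(17689 + 4·3257436)] = (1/2)[133 + √13047433] ≈ (1/2)(133 + 3612.1231) = 1872.5615.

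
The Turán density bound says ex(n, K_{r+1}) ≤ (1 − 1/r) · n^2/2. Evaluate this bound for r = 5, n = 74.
Turán density bound = (4/5) · 74^2/2 = 10952/5 ≈ 2190.4

Turán's theorem: ex(n, K_{r+1}) is achieved by the complete r-partite Turán graph T(n, r) with parts as balanced as possible, and is at most (1 − 1/r) · n^2/2. For r = 5, n = 74: the density bound is (4/5) · 5476/2 = 10952/5 ≈ 2190.4. The integer-valued extremum is e(T(74, 5)) = 2190, which is strictly less than the density bound 10952/5 since 5 ∤ 74 (the parts of T(74, 5) cannot all be equal).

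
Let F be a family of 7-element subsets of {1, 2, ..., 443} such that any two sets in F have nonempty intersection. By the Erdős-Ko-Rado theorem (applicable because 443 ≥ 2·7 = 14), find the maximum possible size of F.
max |F| = C(442, 6) = 10009240086846

The Erdős-Ko-Rado theorem states: for n ≥ 2k, an intersecting family of k-subsets of an n-element set has size at most C(n − 1, k − 1), with equality for 'star' families {A ⊆ [n] : |A| = k, i ∈ A} (fix an element i). For n = 443, k = 7: C(442, 6) = 10009240086846.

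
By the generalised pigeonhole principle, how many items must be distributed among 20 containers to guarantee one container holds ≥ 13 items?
n = (13 − 1)·20 + 1 = 241

By the generalised pigeonhole principle, to guarantee some box contains ≥ r objects we need more than (r − 1) · k objects total. Threshold: n = (r − 1) · k + 1. With r = 13 and k = 20: n = 12 · 20 + 1 = 240 + 1 = 241. For n = 240 = 12 · 20, we can put exactly 12 objects in every box, avoiding 13 in any single one — so 241 is tight.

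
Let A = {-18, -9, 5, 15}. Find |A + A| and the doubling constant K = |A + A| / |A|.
K = |A + A| / |A| = 10/4 = 5/2

Enumerate A + A = {a + b : a, b ∈ A}. With |A| = 4, there are |A|^2 = 16 ordered sum pairs; collecting distinct values, A + A = {-36, -27, -18, -13, -4, -3, 6, 10, 20, 30}, so |A + A| = 10. Thus K = 10/4 = 5/2. For comparison, the minimum possible |A + A| over all 4-element sets is 2·4 − 1 = 7 (so min K = 7/4), attained only by arithmetic progressions.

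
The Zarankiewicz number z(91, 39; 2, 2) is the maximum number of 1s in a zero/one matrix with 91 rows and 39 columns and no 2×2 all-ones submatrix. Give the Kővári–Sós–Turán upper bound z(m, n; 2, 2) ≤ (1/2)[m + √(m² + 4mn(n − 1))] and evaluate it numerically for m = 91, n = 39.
z(91, 39; 2, 2) ≤ (1/2)[91 + √(91² + 4·91·39·38)] = (1/2)[91 + √547729] = 415.5436

Kővári–Sós–Turán: let r_1, ..., r_91 be the row sums and z = Σ r_i the total number of 1s. Each pair of columns can share at most one row with both entries 1 (else a 2×2 all-ones block appears), so Σ_i C(r_i, 2) ≤ C(39, 2) = 741. By convexity Σ_i C(r_i, 2) ≥ 91·C(z/91, 2) = z(z − 91)/(2·91), giving z² − 91z − 91·39·38 ≤ 0 and hence z ≤ (1/2)[91 + √(8281 + 4·134862)] = (1/2)[91 + √547729] ≈ (1/2)(91 + 740.0872) = 415.5436.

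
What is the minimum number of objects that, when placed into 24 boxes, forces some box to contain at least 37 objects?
n = (37 − 1)·24 + 1 = 865

By the generalised pigeonhole principle, to guarantee some box contains ≥ r objects we need more than (r − 1) · k objects total. Threshold: n = (r − 1) · k + 1. With r = 37 and k = 24: n = 36 · 24 + 1 = 864 + 1 = 865. For n = 864 = 36 · 24, we can put exactly 36 objects in every box, avoiding 37 in any single one — so 865 is tight.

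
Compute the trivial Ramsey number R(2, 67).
R(2, 67) = 67

R(2, k) = k for all k ≥ 2: in a 2-colouring of K_k, either some edge is red (a red K_2) or all edges are blue (a blue K_k). And K_{66} coloured all-blue has no blue K_67, so R(2, 67) > 66. Hence R(2, 67) = 67.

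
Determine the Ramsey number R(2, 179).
R(2, 179) = 179

R(2, k) = k for all k ≥ 2: in a 2-colouring of K_k, either some edge is red (a red K_2) or all edges are blue (a blue K_k). And K_{178} coloured all-blue has no blue K_179, so R(2, 179) > 178. Hence R(2, 179) = 179.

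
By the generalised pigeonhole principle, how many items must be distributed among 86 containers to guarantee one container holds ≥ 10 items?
n = (10 − 1)·86 + 1 = 775

By the generalised pigeonhole principle, to guarantee some box contains ≥ r objects we need more than (r − 1) · k objects total. Threshold: n = (r − 1) · k + 1. With r = 10 and k = 86: n = 9 · 86 + 1 = 774 + 1 = 775. For n = 774 = 9 · 86, we can put exactly 9 objects in every box, avoiding 10 in any single one — so 775 is tight.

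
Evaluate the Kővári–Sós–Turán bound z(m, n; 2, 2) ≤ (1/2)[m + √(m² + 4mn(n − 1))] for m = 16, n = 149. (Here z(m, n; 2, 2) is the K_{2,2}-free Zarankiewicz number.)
z(16, 149; 2, 2) ≤ (1/2)[16 + √(16² + 4·16·149·148)] = (1/2)[16 + √1411584] = 602.0505

Kővári–Sós–Turán: let r_1, ..., r_16 be the row sums and z = Σ r_i the total number of 1s. Each pair of columns can share at most one row with both entries 1 (else a 2×2 all-ones block appears), so Σ_i C(r_i, 2) ≤ C(149, 2) = 11026. By convexity Σ_i C(r_i, 2) ≥ 16·C(z/16, 2) = z(z − 16)/(2·16), giving z² − 16z − 16·149·148 ≤ 0 and hence z ≤ (1/2)[16 + √(256 + 4·352832)] = (1/2)[16 + √1411584] ≈ (1/2)(16 + 1188.101) = 602.0505.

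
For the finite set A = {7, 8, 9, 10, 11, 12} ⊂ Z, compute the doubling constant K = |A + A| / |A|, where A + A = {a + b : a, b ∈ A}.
K = |A + A| / |A| = 11/6

Enumerate A + A = {a + b : a, b ∈ A}. With |A| = 6, there are |A|^2 = 36 ordered sum pairs; collecting distinct values, A + A = {14, 15, 16, 17, 18, 19, 20, 21, 22, 23, 24}, so |A + A| = 11. Thus K = 11/6. Here |A + A| = 2|A| − 1 = 11, the minimum possible — so K = 11/6 is minimal, which holds iff A is an arithmetic progression.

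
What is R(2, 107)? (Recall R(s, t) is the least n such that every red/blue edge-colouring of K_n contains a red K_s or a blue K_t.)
R(2, 107) = 107

R(2, k) = k for all k ≥ 2: in a 2-colouring of K_k, either some edge is red (a red K_2) or all edges are blue (a blue K_k). And K_{106} coloured all-blue has no blue K_107, so R(2, 107) > 106. Hence R(2, 107) = 107.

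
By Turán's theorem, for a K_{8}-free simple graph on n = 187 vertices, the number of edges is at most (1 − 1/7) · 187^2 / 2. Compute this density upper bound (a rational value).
Turán density bound = (6/7) · 187^2/2 = 104907/7 ≈ 14986.7143

Turán's theorem: ex(n, K_{r+1}) is achieved by the complete r-partite Turán graph T(n, r) with parts as balanced as possible, and is at most (1 − 1/r) · n^2/2. For r = 7, n = 187: the density bound is (6/7) · 34969/2 = 104907/7 ≈ 14986.7143. The integer-valued extremum is e(T(187, 7)) = 14986, which is strictly less than the density bound 104907/7 since 7 ∤ 187 (the parts of T(187, 7) cannot all be equal).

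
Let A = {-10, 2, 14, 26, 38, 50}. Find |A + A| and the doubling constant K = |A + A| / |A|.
K = |A + A| / |A| = 11/6

Enumerate A + A = {a + b : a, b ∈ A}. With |A| = 6, there are |A|^2 = 36 ordered sum pairs; collecting distinct values, A + A = {-20, -8, 4, 16, 28, 40, 52, 64, 76, 88, 100}, so |A + A| = 11. Thus K = 11/6. Here |A + A| = 2|A| − 1 = 11, the minimum possible — so K = 11/6 is minimal, which holds iff A is an arithmetic progression.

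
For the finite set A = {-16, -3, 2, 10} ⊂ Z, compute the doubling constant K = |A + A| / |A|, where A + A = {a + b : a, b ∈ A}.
K = |A + A| / |A| = 9/4

Enumerate A + A = {a + b : a, b ∈ A}. With |A| = 4, there are |A|^2 = 16 ordered sum pairs; collecting distinct values, A + A = {-32, -19, -14, -6, -1, 4, 7, 12, 20}, so |A + A| = 9. Thus K = 9/4. For comparison, the minimum possible |A + A| over all 4-element sets is 2·4 − 1 = 7 (so min K = 7/4), attained only by arithmetic progressions.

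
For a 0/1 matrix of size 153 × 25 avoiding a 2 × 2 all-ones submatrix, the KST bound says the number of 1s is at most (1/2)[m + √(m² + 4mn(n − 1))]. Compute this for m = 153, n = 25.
z(153, 25; 2, 2) ≤ (1/2)[153 + √(153² + 4·153·25·24)] = (1/2)[153 + √390609] = 388.9936

Kővári–Sós–Turán: let r_1, ..., r_153 be the row sums and z = Σ r_i the total number of 1s. Each pair of columns can share at most one row with both entries 1 (else a 2×2 all-ones block appears), so Σ_i C(r_i, 2) ≤ C(25, 2) = 300. By convexity Σ_i C(r_i, 2) ≥ 153·C(z/153, 2) = z(z − 153)/(2·153), giving z² − 153z − 153·25·24 ≤ 0 and hence z ≤ (1/2)[153 + √(23409 + 4·91800)] = (1/2)[153 + √390609] ≈ (1/2)(153 + 624.9872) = 388.9936.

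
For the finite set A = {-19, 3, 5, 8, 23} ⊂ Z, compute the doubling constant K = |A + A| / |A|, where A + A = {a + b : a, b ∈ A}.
K = |A + A| / |A| = 15/5 = 3

Enumerate A + A = {a + b : a, b ∈ A}. With |A| = 5, there are |A|^2 = 25 ordered sum pairs; collecting distinct values, A + A = {-38, -16, -14, -11, 4, 6, 8, 10, 11, 13, 16, 26, 28, 31, 46}, so |A + A| = 15. Thus K = 15/5 = 3. For comparison, the minimum possible |A + A| over all 5-element sets is 2·5 − 1 = 9 (so min K = 9/5), attained only by arithmetic progressions.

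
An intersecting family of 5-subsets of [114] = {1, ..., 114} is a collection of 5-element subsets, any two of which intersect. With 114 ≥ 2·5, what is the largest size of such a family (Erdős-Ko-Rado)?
max |F| = C(113, 4) = 6438740

The Erdős-Ko-Rado theorem states: for n ≥ 2k, an intersecting family of k-subsets of an n-element set has size at most C(n − 1, k − 1), with equality for 'star' families {A ⊆ [n] : |A| = k, i ∈ A} (fix an element i). For n = 114, k = 5: C(113, 4) = 6438740.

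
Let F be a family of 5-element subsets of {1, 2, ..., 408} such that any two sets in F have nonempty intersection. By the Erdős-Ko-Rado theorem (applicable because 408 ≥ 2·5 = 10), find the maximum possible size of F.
max |F| = C(407, 4) = 1126537335

The Erdős-Ko-Rado theorem states: for n ≥ 2k, an intersecting family of k-subsets of an n-element set has size at most C(n − 1, k − 1), with equality for 'star' families {A ⊆ [n] : |A| = k, i ∈ A} (fix an element i). For n = 408, k = 5: C(407, 4) = 1126537335.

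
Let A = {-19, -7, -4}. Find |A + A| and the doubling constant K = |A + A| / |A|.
K = |A + A| / |A| = 6/3 = 2

Enumerate A + A = {a + b : a, b ∈ A}. With |A| = 3, there are |A|^2 = 9 ordered sum pairs; collecting distinct values, A + A = {-38, -26, -23, -14, -11, -8}, so |A + A| = 6. Thus K = 6/3 = 2. For comparison, the minimum possible |A + A| over all 3-element sets is 2·3 − 1 = 5 (so min K = 5/3), attained only by arithmetic progressions.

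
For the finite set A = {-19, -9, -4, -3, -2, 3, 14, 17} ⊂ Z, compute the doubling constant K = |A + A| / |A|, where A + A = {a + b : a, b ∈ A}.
K = |A + A| / |A| = 33/8

Enumerate A + A = {a + b : a, b ∈ A}. With |A| = 8, there are |A|^2 = 64 ordered sum pairs; collecting distinct values, A + A = {-38, -28, -23, -22, -21, -18, -16, -13, -12, -11, -8, -7, -6, -5, -4, -2, -1, 0, 1, 5, 6, 8, 10, 11, 12, 13, 14, 15, 17, 20, 28, 31, 34}, so |A + A| = 33. Thus K = 33/8. For comparison, the minimum possible |A + A| over all 8-element sets is 2·8 − 1 = 15 (so min K = 15/8), attained only by arithmetic progressions.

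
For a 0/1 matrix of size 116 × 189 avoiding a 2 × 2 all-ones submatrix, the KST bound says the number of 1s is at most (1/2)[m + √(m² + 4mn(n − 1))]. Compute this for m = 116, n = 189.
z(116, 189; 2, 2) ≤ (1/2)[116 + √(116² + 4·116·189·188)] = (1/2)[116 + √16500304] = 2089.0283

Kővári–Sós–Turán: let r_1, ..., r_116 be the row sums and z = Σ r_i the total number of 1s. Each pair of columns can share at most one row with both entries 1 (else a 2×2 all-ones block appears), so Σ_i C(r_i, 2) ≤ C(189, 2) = 17766. By convexity Σ_i C(r_i, 2) ≥ 116·C(z/116, 2) = z(z − 116)/(2·116), giving z² − 116z − 116·189·188 ≤ 0 and hence z ≤ (1/2)[116 + √(13456 + 4·4121712)] = (1/2)[116 + √16500304] ≈ (1/2)(116 + 4062.0566) = 2089.0283.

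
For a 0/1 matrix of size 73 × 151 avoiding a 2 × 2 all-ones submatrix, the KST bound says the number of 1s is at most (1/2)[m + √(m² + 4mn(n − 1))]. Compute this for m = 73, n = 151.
z(73, 151; 2, 2) ≤ (1/2)[73 + √(73² + 4·73·151·150)] = (1/2)[73 + √6619129] = 1322.8834

Kővári–Sós–Turán: let r_1, ..., r_73 be the row sums and z = Σ r_i the total number of 1s. Each pair of columns can share at most one row with both entries 1 (else a 2×2 all-ones block appears), so Σ_i C(r_i, 2) ≤ C(151, 2) = 11325. By convexity Σ_i C(r_i, 2) ≥ 73·C(z/73, 2) = z(z − 73)/(2·73), giving z² − 73z − 73·151·150 ≤ 0 and hence z ≤ (1/2)[73 + √(5329 + 4·1653450)] = (1/2)[73 + √6619129] ≈ (1/2)(73 + 2572.7668) = 1322.8834.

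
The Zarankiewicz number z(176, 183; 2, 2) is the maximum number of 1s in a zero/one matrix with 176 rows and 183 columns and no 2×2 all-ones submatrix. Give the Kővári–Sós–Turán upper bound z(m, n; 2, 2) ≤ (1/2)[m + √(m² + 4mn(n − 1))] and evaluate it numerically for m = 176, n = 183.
z(176, 183; 2, 2) ≤ (1/2)[176 + √(176² + 4·176·183·182)] = (1/2)[176 + √23478400] = 2510.7257

Kővári–Sós–Turán: let r_1, ..., r_176 be the row sums and z = Σ r_i the total number of 1s. Each pair of columns can share at most one row with both entries 1 (else a 2×2 all-ones block appears), so Σ_i C(r_i, 2) ≤ C(183, 2) = 16653. By convexity Σ_i C(r_i, 2) ≥ 176·C(z/176, 2) = z(z − 176)/(2·176), giving z² − 176z − 176·183·182 ≤ 0 and hence z ≤ (1/2)[176 + √(30976 + 4·5861856)] = (1/2)[176 + √23478400] ≈ (1/2)(176 + 4845.4515) = 2510.7257.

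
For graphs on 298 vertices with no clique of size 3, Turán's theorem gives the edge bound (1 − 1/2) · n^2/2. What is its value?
Turán density bound = (1/2) · 298^2/2 = 22201

Turán's theorem: ex(n, K_{r+1}) is achieved by the complete r-partite Turán graph T(n, r) with parts as balanced as possible, and is at most (1 − 1/r) · n^2/2. For r = 2, n = 298: the density bound is (1/2) · 88804/2 = 22201. Since 2 ∣ 298, the Turán graph T(298, 2) has parts of equal size 149, and its edge count e(T(298, 2)) = 22201 attains the density bound exactly.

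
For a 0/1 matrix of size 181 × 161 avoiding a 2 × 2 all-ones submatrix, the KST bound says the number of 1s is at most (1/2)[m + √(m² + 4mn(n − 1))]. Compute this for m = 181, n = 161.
z(181, 161; 2, 2) ≤ (1/2)[181 + √(181² + 4·181·161·160)] = (1/2)[181 + √18683001] = 2251.6919

Kővári–Sós–Turán: let r_1, ..., r_181 be the row sums and z = Σ r_i the total number of 1s. Each pair of columns can share at most one row with both entries 1 (else a 2×2 all-ones block appears), so Σ_i C(r_i, 2) ≤ C(161, 2) = 12880. By convexity Σ_i C(r_i, 2) ≥ 181·C(z/181, 2) = z(z − 181)/(2·181), giving z² − 181z − 181·161·160 ≤ 0 and hence z ≤ (1/2)[181 + √(32761 + 4·4662560)] = (1/2)[181 + √18683001] ≈ (1/2)(181 + 4322.3837) = 2251.6919.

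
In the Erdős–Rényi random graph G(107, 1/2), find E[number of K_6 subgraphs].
E[# K_6] = C(107, 6) · (1/2)^C(6, 2) = 1807245622 / 2^15 = 903622811/16384 ≈ 55152.759460

For each 6-subset S of vertices (there are C(107, 6) = 1807245622 such S), let X_S = 1 if S induces a K_6 (all C(6, 2) = 15 edges present). Then P(X_S = 1) = (1/2)^15 = 1/32768. By linearity of expectation, E[# K_6] = C(107, 6) · (1/2)^15 = 1807245622 / 32768 = 903622811/16384 ≈ 55152.759460.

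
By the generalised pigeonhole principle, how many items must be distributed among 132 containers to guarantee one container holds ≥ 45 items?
n = (45 − 1)·132 + 1 = 5809

By the generalised pigeonhole principle, to guarantee some box contains ≥ r objects we need more than (r − 1) · k objects total. Threshold: n = (r − 1) · k + 1. With r = 45 and k = 132: n = 44 · 132 + 1 = 5808 + 1 = 5809. For n = 5808 = 44 · 132, we can put exactly 44 objects in every box, avoiding 45 in any single one — so 5809 is tight.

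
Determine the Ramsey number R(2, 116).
R(2, 116) = 116

R(2, k) = k for all k ≥ 2: in a 2-colouring of K_k, either some edge is red (a red K_2) or all edges are blue (a blue K_k). And K_{115} coloured all-blue has no blue K_116, so R(2, 116) > 115. Hence R(2, 116) = 116.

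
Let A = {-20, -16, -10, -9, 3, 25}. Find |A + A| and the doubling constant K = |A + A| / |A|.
K = |A + A| / |A| = 21/6 = 7/2

Enumerate A + A = {a + b : a, b ∈ A}. With |A| = 6, there are |A|^2 = 36 ordered sum pairs; collecting distinct values, A + A = {-40, -36, -32, -30, -29, -26, -25, -20, -19, -18, -17, -13, -7, -6, 5, 6, 9, 15, 16, 28, 50}, so |A + A| = 21. Thus K = 21/6 = 7/2. For comparison, the minimum possible |A + A| over all 6-element sets is 2·6 − 1 = 11 (so min K = 11/6), attained only by arithmetic progressions.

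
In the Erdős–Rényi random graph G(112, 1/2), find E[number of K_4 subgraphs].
E[# K_4] = C(112, 4) · (1/2)^C(4, 2) = 6210820 / 2^6 = 1552705/16 = 97044.0625

For each 4-subset S of vertices (there are C(112, 4) = 6210820 such S), let X_S = 1 if S induces a K_4 (all C(4, 2) = 6 edges present). Then P(X_S = 1) = (1/2)^6 = 1/64. By linearity of expectation, E[# K_4] = C(112, 4) · (1/2)^6 = 6210820 / 64 = 1552705/16 = 97044.0625.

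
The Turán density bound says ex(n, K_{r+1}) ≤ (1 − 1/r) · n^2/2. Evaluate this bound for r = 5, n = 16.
Turán density bound = (4/5) · 16^2/2 = 512/5 ≈ 102.4

Turán's theorem: ex(n, K_{r+1}) is achieved by the complete r-partite Turán graph T(n, r) with parts as balanced as possible, and is at most (1 − 1/r) · n^2/2. For r = 5, n = 16: the density bound is (4/5) · 256/2 = 512/5 ≈ 102.4. The integer-valued extremum is e(T(16, 5)) = 102, which is strictly less than the density bound 512/5 since 5 ∤ 16 (the parts of T(16, 5) cannot all be equal).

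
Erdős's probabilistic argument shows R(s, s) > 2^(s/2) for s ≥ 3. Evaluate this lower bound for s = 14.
2^(14/2) = 128; so R(14, 14) > 128

Colour each edge of K_n uniformly at random with red/blue. The expected number of monochromatic K_14 is C(n, 14) · 2 · 2^(−C(14,2)). If C(n, 14) · 2^(1 − C(14,2)) < 1, then with positive probability no monochromatic K_14 exists, so R(14, 14) > n. The standard estimate C(n, 14) ≤ n^14/14! shows this inequality holds whenever n ≤ 2^(14/2) (since 14! · 2^(C(14,2) − 1) > 2^(14^2/2) ≥ n^14). Hence R(14, 14) > 2^(14/2) = 128.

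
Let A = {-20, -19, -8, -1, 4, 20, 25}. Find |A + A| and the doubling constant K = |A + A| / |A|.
K = |A + A| / |A| = 26/7

Enumerate A + A = {a + b : a, b ∈ A}. With |A| = 7, there are |A|^2 = 49 ordered sum pairs; collecting distinct values, A + A = {-40, -39, -38, -28, -27, -21, -20, -16, -15, -9, -4, -2, 0, 1, 3, 5, 6, 8, 12, 17, 19, 24, 29, 40, 45, 50}, so |A + A| = 26. Thus K = 26/7. For comparison, the minimum possible |A + A| over all 7-element sets is 2·7 − 1 = 13 (so min K = 13/7), attained only by arithmetic progressions.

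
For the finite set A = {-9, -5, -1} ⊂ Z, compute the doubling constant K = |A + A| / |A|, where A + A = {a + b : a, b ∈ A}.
K = |A + A| / |A| = 5/3

Enumerate A + A = {a + b : a, b ∈ A}. With |A| = 3, there are |A|^2 = 9 ordered sum pairs; collecting distinct values, A + A = {-18, -14, -10, -6, -2}, so |A + A| = 5. Thus K = 5/3. Here |A + A| = 2|A| − 1 = 5, the minimum possible — so K = 5/3 is minimal, which holds iff A is an arithmetic progression.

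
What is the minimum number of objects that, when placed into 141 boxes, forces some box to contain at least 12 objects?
n = (12 − 1)·141 + 1 = 1552

By the generalised pigeonhole principle, to guarantee some box contains ≥ r objects we need more than (r − 1) · k objects total. Threshold: n = (r − 1) · k + 1. With r = 12 and k = 141: n = 11 · 141 + 1 = 1551 + 1 = 1552. For n = 1551 = 11 · 141, we can put exactly 11 objects in every box, avoiding 12 in any single one — so 1552 is tight.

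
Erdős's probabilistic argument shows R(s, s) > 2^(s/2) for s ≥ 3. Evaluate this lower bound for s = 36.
2^(36/2) = 262144; so R(36, 36) > 262144

Colour each edge of K_n uniformly at random with red/blue. The expected number of monochromatic K_36 is C(n, 36) · 2 · 2^(−C(36,2)). If C(n, 36) · 2^(1 − C(36,2)) < 1, then with positive probability no monochromatic K_36 exists, so R(36, 36) > n. The standard estimate C(n, 36) ≤ n^36/36! shows this inequality holds whenever n ≤ 2^(36/2) (since 36! · 2^(C(36,2) − 1) > 2^(36^2/2) ≥ n^36). Hence R(36, 36) > 2^(36/2) = 262144.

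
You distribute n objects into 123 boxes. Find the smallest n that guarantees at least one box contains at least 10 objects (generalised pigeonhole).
n = (10 − 1)·123 + 1 = 1108

By the generalised pigeonhole principle, to guarantee some box contains ≥ r objects we need more than (r − 1) · k objects total. Threshold: n = (r − 1) · k + 1. With r = 10 and k = 123: n = 9 · 123 + 1 = 1107 + 1 = 1108. For n = 1107 = 9 · 123, we can put exactly 9 objects in every box, avoiding 10 in any single one — so 1108 is tight.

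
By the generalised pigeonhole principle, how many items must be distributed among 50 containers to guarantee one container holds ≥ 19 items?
n = (19 − 1)·50 + 1 = 901

By the generalised pigeonhole principle, to guarantee some box contains ≥ r objects we need more than (r − 1) · k objects total. Threshold: n = (r − 1) · k + 1. With r = 19 and k = 50: n = 18 · 50 + 1 = 900 + 1 = 901. For n = 900 = 18 · 50, we can put exactly 18 objects in every box, avoiding 19 in any single one — so 901 is tight.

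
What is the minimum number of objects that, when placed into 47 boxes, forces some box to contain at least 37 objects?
n = (37 − 1)·47 + 1 = 1693

By the generalised pigeonhole principle, to guarantee some box contains ≥ r objects we need more than (r − 1) · k objects total. Threshold: n = (r − 1) · k + 1. With r = 37 and k = 47: n = 36 · 47 + 1 = 1692 + 1 = 1693. For n = 1692 = 36 · 47, we can put exactly 36 objects in every box, avoiding 37 in any single one — so 1693 is tight.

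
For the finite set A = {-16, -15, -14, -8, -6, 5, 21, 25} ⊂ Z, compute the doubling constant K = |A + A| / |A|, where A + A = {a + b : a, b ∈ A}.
K = |A + A| / |A| = 33/8

Enumerate A + A = {a + b : a, b ∈ A}. With |A| = 8, there are |A|^2 = 64 ordered sum pairs; collecting distinct values, A + A = {-32, -31, -30, -29, -28, -24, -23, -22, -21, -20, -16, -14, -12, -11, -10, -9, -3, -1, 5, 6, 7, 9, 10, 11, 13, 15, 17, 19, 26, 30, 42, 46, 50}, so |A + A| = 33. Thus K = 33/8. For comparison, the minimum possible |A + A| over all 8-element sets is 2·8 − 1 = 15 (so min K = 15/8), attained only by arithmetic progressions.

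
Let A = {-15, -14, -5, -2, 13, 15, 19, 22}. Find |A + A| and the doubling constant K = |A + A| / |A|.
K = |A + A| / |A| = 34/8 = 17/4

Enumerate A + A = {a + b : a, b ∈ A}. With |A| = 8, there are |A|^2 = 64 ordered sum pairs; collecting distinct values, A + A = {-30, -29, -28, -20, -19, -17, -16, -10, -7, -4, -2, -1, 0, 1, 4, 5, 7, 8, 10, 11, 13, 14, 17, 20, 26, 28, 30, 32, 34, 35, 37, 38, 41, 44}, so |A + A| = 34. Thus K = 34/8 = 17/4. For comparison, the minimum possible |A + A| over all 8-element sets is 2·8 − 1 = 15 (so min K = 15/8), attained only by arithmetic progressions.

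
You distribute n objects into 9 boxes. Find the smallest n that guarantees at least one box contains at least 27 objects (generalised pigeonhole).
n = (27 − 1)·9 + 1 = 235

By the generalised pigeonhole principle, to guarantee some box contains ≥ r objects we need more than (r − 1) · k objects total. Threshold: n = (r − 1) · k + 1. With r = 27 and k = 9: n = 26 · 9 + 1 = 234 + 1 = 235. For n = 234 = 26 · 9, we can put exactly 26 objects in every box, avoiding 27 in any single one — so 235 is tight.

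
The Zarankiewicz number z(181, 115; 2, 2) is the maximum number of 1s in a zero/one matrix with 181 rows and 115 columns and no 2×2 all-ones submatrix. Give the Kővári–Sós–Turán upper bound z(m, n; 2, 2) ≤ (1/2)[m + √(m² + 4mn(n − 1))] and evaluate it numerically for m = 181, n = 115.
z(181, 115; 2, 2) ≤ (1/2)[181 + √(181² + 4·181·115·114)] = (1/2)[181 + √9524401] = 1633.5814

Kővári–Sós–Turán: let r_1, ..., r_181 be the row sums and z = Σ r_i the total number of 1s. Each pair of columns can share at most one row with both entries 1 (else a 2×2 all-ones block appears), so Σ_i C(r_i, 2) ≤ C(115, 2) = 6555. By convexity Σ_i C(r_i, 2) ≥ 181·C(z/181, 2) = z(z − 181)/(2·181), giving z² − 181z − 181·115·114 ≤ 0 and hence z ≤ (1/2)[181 + √(32761 + 4·2372910)] = (1/2)[181 + √9524401] ≈ (1/2)(181 + 3086.1628) = 1633.5814.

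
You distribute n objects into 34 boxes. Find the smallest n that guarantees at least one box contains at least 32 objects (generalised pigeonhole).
n = (32 − 1)·34 + 1 = 1055

By the generalised pigeonhole principle, to guarantee some box contains ≥ r objects we need more than (r − 1) · k objects total. Threshold: n = (r − 1) · k + 1. With r = 32 and k = 34: n = 31 · 34 + 1 = 1054 + 1 = 1055. For n = 1054 = 31 · 34, we can put exactly 31 objects in every box, avoiding 32 in any single one — so 1055 is tight.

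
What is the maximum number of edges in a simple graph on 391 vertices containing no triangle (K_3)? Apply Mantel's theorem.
ex(391, K_3) = ⌊391^2/4⌋ = 38220

Mantel (1907): a triangle-free graph on n vertices has at most ⌊n^2/4⌋ edges, with equality for the complete bipartite graph K_{⌊n/2⌋, ⌈n/2⌉}. For n = 391: ⌊391^2/4⌋ = ⌊152881/4⌋ = 38220. The extremal graph is K_{195, 196}, which has 195·196 = 38220 edges.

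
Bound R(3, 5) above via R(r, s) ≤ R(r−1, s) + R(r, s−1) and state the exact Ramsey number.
R(3, 5) ≤ R(2, 5) + R(3, 4) = 5 + 9 = 14; exact value R(3, 5) = 14.

The Erdős–Szekeres recurrence R(r, s) ≤ R(r−1, s) + R(r, s−1) applied to (r, s) = (3, 5) gives
  R(3, 5) ≤ R(2, 5) + R(3, 4) = 5 + 9 = 14.
(Recall R(2, k) = k and R is symmetric.) Here the recurrence bound is tight: a matching lower-bound construction on K_{13} shows R(3, 5) > 13, so R(3, 5) = 14 exactly.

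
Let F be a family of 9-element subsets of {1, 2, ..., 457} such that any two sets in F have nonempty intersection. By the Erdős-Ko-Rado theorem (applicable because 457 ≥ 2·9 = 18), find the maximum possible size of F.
max |F| = C(456, 8) = 43589672113984425

Erdős-Ko-Rado (1961): when n ≥ 2k, max |F| = C(n−1, k−1). The bound is attained by the star {A : i ∈ A} for any fixed i ∈ [n]. Here C(457−1, 9−1) = C(456, 8) = 43589672113984425.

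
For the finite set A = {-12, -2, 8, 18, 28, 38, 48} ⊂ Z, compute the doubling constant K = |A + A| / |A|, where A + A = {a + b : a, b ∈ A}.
K = |A + A| / |A| = 13/7

Enumerate A + A = {a + b : a, b ∈ A}. With |A| = 7, there are |A|^2 = 49 ordered sum pairs; collecting distinct values, A + A = {-24, -14, -4, 6, 16, 26, 36, 46, 56, 66, 76, 86, 96}, so |A + A| = 13. Thus K = 13/7. Here |A + A| = 2|A| − 1 = 13, the minimum possible — so K = 13/7 is minimal, which holds iff A is an arithmetic progression.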